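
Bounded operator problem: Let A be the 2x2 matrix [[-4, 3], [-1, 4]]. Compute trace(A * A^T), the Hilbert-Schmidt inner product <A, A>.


trace(A * A^T) = sum of squares of all entries
= (-4)^2 + 3^2 + (-1)^2 + 4^2
= 16 + 9 + 1 + 16
= 42

42


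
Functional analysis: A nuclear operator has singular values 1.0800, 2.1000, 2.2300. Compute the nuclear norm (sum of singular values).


The nuclear norm is the sum of all singular values.
||T||_1 = 1.0800 + 2.1000 + 2.2300
= 5.4100

5.4100


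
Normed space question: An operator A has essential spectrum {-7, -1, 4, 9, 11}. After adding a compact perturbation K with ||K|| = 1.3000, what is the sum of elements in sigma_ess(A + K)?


By Weyl's theorem, the essential spectrum is invariant under compact perturbations.
sigma_ess(A + K) = sigma_ess(A) = {-7, -1, 4, 9, 11}
Sum = -7 + -1 + 4 + 9 + 11 = 16

16


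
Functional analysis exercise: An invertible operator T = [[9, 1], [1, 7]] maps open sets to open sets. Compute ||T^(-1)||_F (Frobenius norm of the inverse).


det(T) = 9*7 - 1*1 = 62
T^(-1) = (1/62) * [[7, -1], [-1, 9]] = [[0.1129, -0.0161], [-0.0161, 0.1452]]
||T^(-1)||_F^2 = 0.1129^2 + (-0.0161)^2 + (-0.0161)^2 + 0.1452^2 = 0.0343
||T^(-1)||_F = sqrt(0.0343) = 0.1853

0.1853


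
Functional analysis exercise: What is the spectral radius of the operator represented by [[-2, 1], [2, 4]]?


For a 2x2 matrix, eigenvalues satisfy lambda^2 - (trace)*lambda + det = 0
trace = -2 + 4 = 2
det = -2*4 - 1*2 = -10
discriminant = 2^2 - 4*(-10) = 44
spectral radius = max |eigenvalue| = 4.3166

4.3166


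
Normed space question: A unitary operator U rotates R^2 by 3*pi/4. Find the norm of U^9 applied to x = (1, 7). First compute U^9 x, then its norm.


U is a rotation by theta = 3*pi/4
U^9 = rotation by 9*theta = 27*pi/4 = 3*pi/4 (mod 2*pi)
cos(3*pi/4) = -0.7071, sin(3*pi/4) = 0.7071
U^9 x = (-0.7071 * 1 - 0.7071 * 7, 0.7071 * 1 + -0.7071 * 7)
= (-5.6569, -4.2426)
||U^9 x|| = sqrt((-5.6569)^2 + (-4.2426)^2) = sqrt(50.0000) = 7.0711

7.0711


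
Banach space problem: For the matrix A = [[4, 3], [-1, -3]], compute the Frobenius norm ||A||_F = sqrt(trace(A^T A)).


||A||_F^2 = sum a_ij^2
= 4^2 + 3^2 + (-1)^2 + (-3)^2
= 16 + 9 + 1 + 9 = 35
||A||_F = sqrt(35) = 5.9161

5.9161


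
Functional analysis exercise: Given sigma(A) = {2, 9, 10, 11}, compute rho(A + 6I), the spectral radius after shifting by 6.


Spectrum of A + 6I = {8, 15, 16, 17}
Spectral radius = max |lambda| over the shifted spectrum
= max(8, 15, 16, 17) = 17

17


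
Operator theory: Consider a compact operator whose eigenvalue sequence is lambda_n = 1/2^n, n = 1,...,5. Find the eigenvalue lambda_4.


The eigenvalue formula gives lambda_4 = 1/2^4
= 1/16
= 0.0625

0.0625


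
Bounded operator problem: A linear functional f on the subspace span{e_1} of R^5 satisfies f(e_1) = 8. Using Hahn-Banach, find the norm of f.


The norm of f is given by ||f|| = sup_{||x||=1} |f(x)|.
On span{e_1}, ||e_1|| = 1, so ||f|| = |f(e_1)| / ||e_1||
= |8| / 1 = 8.0000

8.0000


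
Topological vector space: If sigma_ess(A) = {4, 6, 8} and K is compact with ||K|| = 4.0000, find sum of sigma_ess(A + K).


By Weyl's theorem, the essential spectrum is invariant under compact perturbations.
sigma_ess(A + K) = sigma_ess(A) = {4, 6, 8}
Sum = 4 + 6 + 8 = 18

18


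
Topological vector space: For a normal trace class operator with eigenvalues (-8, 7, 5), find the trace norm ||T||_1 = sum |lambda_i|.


For a normal operator, singular values equal |eigenvalues|.
Trace norm = sum |lambda_i| = 8 + 7 + 5
= 20

20


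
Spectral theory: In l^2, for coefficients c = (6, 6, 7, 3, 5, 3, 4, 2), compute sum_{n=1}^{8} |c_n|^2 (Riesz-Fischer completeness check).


sum |c_n|^2 = 6^2 + 6^2 + 7^2 + 3^2 + 5^2 + 3^2 + 4^2 + 2^2
= 36 + 36 + 49 + 9 + 25 + 9 + 16 + 4
= 184

184


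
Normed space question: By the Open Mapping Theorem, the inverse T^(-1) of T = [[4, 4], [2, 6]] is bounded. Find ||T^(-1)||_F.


det(T) = 4*6 - 4*2 = 16
T^(-1) = (1/16) * [[6, -4], [-2, 4]] = [[0.3750, -0.2500], [-0.1250, 0.2500]]
||T^(-1)||_F^2 = 0.3750^2 + (-0.2500)^2 + (-0.1250)^2 + 0.2500^2 = 0.2812
||T^(-1)||_F = sqrt(0.2812) = 0.5303

0.5303


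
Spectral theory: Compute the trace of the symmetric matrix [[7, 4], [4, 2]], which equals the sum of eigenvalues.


For a self-adjoint (symmetric) matrix, the eigenvalues are real.
The sum of eigenvalues equals the trace of the matrix.
trace = 7 + 2 = 9

9


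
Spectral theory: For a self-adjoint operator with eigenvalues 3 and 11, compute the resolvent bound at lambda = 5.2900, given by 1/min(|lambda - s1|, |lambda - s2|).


dist(5.2900, {3, 11}) = min(|5.2900 - 3|, |5.2900 - 11|)
= min(2.2900, 5.7100) = 2.2900
Resolvent bound = 1/2.2900 = 0.4367

0.4367


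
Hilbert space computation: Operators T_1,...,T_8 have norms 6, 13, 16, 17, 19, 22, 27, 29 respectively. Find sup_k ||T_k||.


By the Uniform Boundedness Principle, the supremum of norms is finite.
sup_k ||T_k|| = max(6, 13, 16, 17, 19, 22, 27, 29) = 29

29


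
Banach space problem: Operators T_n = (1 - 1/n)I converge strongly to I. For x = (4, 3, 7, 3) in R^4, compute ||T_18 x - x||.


T_18 x - x = (1 - 1/18)x - x = -x/18
||x|| = sqrt(83) = 9.1104
||T_18 x - x|| = ||x||/18 = 9.1104/18 = 0.5061

0.5061


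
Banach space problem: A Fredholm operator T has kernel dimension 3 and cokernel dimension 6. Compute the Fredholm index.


The Fredholm index is defined as ind(T) = dim(ker T) - dim(coker T)
= 3 - 6
= -3

-3


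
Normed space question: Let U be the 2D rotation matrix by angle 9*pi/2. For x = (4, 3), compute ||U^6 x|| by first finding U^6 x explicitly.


U is a rotation by theta = 9*pi/2
U^6 = rotation by 6*theta = 54*pi/2 = 2*pi/2 (mod 2*pi)
cos(2*pi/2) = -1.0000, sin(2*pi/2) = 0.0000
U^6 x = (-1.0000 * 4 - 0.0000 * 3, 0.0000 * 4 + -1.0000 * 3)
= (-4.0000, -3.0000)
||U^6 x|| = sqrt((-4.0000)^2 + (-3.0000)^2) = sqrt(25.0000) = 5.0000

5.0000


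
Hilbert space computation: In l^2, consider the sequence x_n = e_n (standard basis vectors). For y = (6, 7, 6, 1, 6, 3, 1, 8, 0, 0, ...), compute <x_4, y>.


x_4 = e_4 is the standard basis vector with 1 in position 4.
<x_4, y> = y_4 = 1
As n -> infinity, <x_n, y> -> 0, confirming weak convergence of (x_n) to 0.

1


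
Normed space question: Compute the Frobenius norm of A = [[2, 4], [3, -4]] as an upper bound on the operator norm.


||A||_F^2 = sum a_ij^2
= 2^2 + 4^2 + 3^2 + (-4)^2
= 4 + 16 + 9 + 16 = 45
||A||_F = sqrt(45) = 6.7082

6.7082


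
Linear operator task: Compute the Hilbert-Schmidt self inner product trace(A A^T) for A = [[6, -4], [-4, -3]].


trace(A * A^T) = sum of squares of all entries
= 6^2 + (-4)^2 + (-4)^2 + (-3)^2
= 36 + 16 + 16 + 9
= 77

77


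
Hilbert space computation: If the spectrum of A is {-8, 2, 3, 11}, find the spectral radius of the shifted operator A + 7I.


Spectrum of A + 7I = {-1, 9, 10, 18}
Spectral radius = max |lambda| over the shifted spectrum
= max(1, 9, 10, 18) = 18

18


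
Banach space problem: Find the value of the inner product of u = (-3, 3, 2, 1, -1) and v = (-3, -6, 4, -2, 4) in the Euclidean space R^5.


Computing the standard inner product <u, v> = sum u_i * v_i
= -3*-3 + 3*-6 + 2*4 + 1*-2 + -1*4
= 9 + -18 + 8 + -2 + -4
= -7

-7


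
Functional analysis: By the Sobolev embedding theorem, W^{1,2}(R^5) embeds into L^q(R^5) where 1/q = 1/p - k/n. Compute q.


Using the Sobolev embedding formula: 1/q = 1/p - k/n
1/q = 1/2 - 1/5 = 3/10
q = 1/(3/10) = 10/3 = 3.3333

3.3333


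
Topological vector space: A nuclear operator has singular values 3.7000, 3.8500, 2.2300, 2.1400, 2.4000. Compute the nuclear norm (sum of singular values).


The nuclear norm is the sum of all singular values.
||T||_1 = 3.7000 + 3.8500 + 2.2300 + 2.1400 + 2.4000
= 14.3200

14.3200


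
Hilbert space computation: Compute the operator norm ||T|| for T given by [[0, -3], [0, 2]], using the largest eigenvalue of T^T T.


A^T A = [[0, 0], [0, 13]]
trace(A^T A) = 13, det(A^T A) = 0
discriminant = 13^2 - 4*0 = 169
Largest eigenvalue of A^T A = (trace + sqrt(disc))/2 = 13.0000
||T|| = sqrt(13.0000) = 3.6056

3.6056


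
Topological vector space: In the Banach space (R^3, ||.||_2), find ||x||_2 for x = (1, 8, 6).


The l^2 norm = (sum |x_i|^2)^(1/2)
Sum of 2th powers = 1 + 64 + 36 = 101
||x||_2 = (101)^(1/2) = 10.0499

10.0499


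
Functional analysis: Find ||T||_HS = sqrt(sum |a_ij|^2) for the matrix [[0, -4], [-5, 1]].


The Hilbert-Schmidt norm is sqrt(sum of squares of all entries).
Sum of squares = 0^2 + (-4)^2 + (-5)^2 + 1^2
= 0 + 16 + 25 + 1 = 42
||T||_HS = sqrt(42) = 6.4807

6.4807


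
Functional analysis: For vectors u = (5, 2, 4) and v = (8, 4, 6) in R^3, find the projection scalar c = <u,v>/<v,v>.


Computing <u,v> = 5*8 + 2*4 + 4*6 = 72
Computing <v,v> = 8^2 + 4^2 + 6^2 = 116
Projection coefficient = 72/116 = 0.6207

0.6207


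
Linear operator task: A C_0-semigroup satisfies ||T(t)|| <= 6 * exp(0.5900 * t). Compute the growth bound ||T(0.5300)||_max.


||T(0.5300)|| <= 6 * exp(0.5900 * 0.5300)
= 6 * exp(0.3127)
= 6 * 1.3671
= 8.2027

8.2027


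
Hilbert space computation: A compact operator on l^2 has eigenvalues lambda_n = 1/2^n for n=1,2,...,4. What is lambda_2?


The eigenvalue formula gives lambda_2 = 1/2^2
= 1/4
= 0.2500

0.2500


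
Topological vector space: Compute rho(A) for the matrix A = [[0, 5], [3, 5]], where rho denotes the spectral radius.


For a 2x2 matrix, eigenvalues satisfy lambda^2 - (trace)*lambda + det = 0
trace = 0 + 5 = 5
det = 0*5 - 5*3 = -15
discriminant = 5^2 - 4*(-15) = 85
spectral radius = max |eigenvalue| = 7.1098

7.1098


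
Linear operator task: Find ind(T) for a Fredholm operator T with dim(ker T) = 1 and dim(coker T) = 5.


The Fredholm index is defined as ind(T) = dim(ker T) - dim(coker T)
= 1 - 5
= -4

-4


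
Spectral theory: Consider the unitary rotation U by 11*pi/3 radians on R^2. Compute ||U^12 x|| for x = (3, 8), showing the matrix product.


U is a rotation by theta = 11*pi/3
U^12 = rotation by 12*theta = 132*pi/3 = 0*pi/3 (mod 2*pi)
cos(0*pi/3) = 1.0000, sin(0*pi/3) = 0.0000
U^12 x = (1.0000 * 3 - 0.0000 * 8, 0.0000 * 3 + 1.0000 * 8)
= (3.0000, 8.0000)
||U^12 x|| = sqrt(3.0000^2 + 8.0000^2) = sqrt(73.0000) = 8.5440

8.5440


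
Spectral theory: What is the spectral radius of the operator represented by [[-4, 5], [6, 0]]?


For a 2x2 matrix, eigenvalues satisfy lambda^2 - (trace)*lambda + det = 0
trace = -4 + 0 = -4
det = -4*0 - 5*6 = -30
discriminant = (-4)^2 - 4*(-30) = 136
spectral radius = max |eigenvalue| = 7.8310

7.8310


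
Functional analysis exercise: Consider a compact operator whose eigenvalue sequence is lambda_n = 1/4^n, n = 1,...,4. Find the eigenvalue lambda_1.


The eigenvalue formula gives lambda_1 = 1/4^1
= 1/4
= 0.2500

0.2500


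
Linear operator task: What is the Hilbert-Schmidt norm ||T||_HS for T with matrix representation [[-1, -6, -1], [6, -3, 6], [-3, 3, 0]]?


The Hilbert-Schmidt norm is sqrt(sum of squares of all entries).
Sum of squares = (-1)^2 + (-6)^2 + (-1)^2 + 6^2 + (-3)^2 + 6^2 + (-3)^2 + 3^2 + 0^2
= 1 + 36 + 1 + 36 + 9 + 36 + 9 + 9 + 0 = 137
||T||_HS = sqrt(137) = 11.7047

11.7047


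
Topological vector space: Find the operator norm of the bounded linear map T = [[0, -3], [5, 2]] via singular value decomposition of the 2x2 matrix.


A^T A = [[25, 10], [10, 13]]
trace(A^T A) = 38, det(A^T A) = 225
discriminant = 38^2 - 4*225 = 544
Largest eigenvalue of A^T A = (trace + sqrt(disc))/2 = 30.6619
||T|| = sqrt(30.6619) = 5.5373

5.5373


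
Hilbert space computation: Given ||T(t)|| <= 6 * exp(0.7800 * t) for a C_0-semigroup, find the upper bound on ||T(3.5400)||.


||T(3.5400)|| <= 6 * exp(0.7800 * 3.5400)
= 6 * exp(2.7612)
= 6 * 15.8188
= 94.9129

94.9129


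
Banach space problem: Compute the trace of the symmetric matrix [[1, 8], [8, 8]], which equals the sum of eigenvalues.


For a self-adjoint (symmetric) matrix, the eigenvalues are real.
The sum of eigenvalues equals the trace of the matrix.
trace = 1 + 8 = 9

9


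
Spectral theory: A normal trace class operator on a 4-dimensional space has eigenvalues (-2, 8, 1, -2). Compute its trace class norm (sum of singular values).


For a normal operator, singular values equal |eigenvalues|.
Trace norm = sum |lambda_i| = 2 + 8 + 1 + 2
= 13

13


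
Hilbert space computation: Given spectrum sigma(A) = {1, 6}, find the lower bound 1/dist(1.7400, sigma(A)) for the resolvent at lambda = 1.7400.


dist(1.7400, {1, 6}) = min(|1.7400 - 1|, |1.7400 - 6|)
= min(0.7400, 4.2600) = 0.7400
Resolvent bound = 1/0.7400 = 1.3514

1.3514


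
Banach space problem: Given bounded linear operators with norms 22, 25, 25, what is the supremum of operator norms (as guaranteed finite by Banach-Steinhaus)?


By the Uniform Boundedness Principle, the supremum of norms is finite.
sup_k ||T_k|| = max(22, 25, 25) = 25

25


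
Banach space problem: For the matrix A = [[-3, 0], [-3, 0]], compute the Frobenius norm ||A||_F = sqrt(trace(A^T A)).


||A||_F^2 = sum a_ij^2
= (-3)^2 + 0^2 + (-3)^2 + 0^2
= 9 + 0 + 9 + 0 = 18
||A||_F = sqrt(18) = 4.2426

4.2426


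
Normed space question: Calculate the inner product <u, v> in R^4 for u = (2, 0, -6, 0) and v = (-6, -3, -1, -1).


Computing the standard inner product <u, v> = sum u_i * v_i
= 2*-6 + 0*-3 + -6*-1 + 0*-1
= -12 + 0 + 6 + 0
= -6

-6


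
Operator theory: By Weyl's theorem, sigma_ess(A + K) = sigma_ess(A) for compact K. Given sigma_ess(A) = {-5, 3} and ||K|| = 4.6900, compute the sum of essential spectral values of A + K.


By Weyl's theorem, the essential spectrum is invariant under compact perturbations.
sigma_ess(A + K) = sigma_ess(A) = {-5, 3}
Sum = -5 + 3 = -2

-2


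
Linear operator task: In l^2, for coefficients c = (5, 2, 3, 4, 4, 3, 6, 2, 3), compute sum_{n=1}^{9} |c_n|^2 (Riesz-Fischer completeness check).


sum |c_n|^2 = 5^2 + 2^2 + 3^2 + 4^2 + 4^2 + 3^2 + 6^2 + 2^2 + 3^2
= 25 + 4 + 9 + 16 + 16 + 9 + 36 + 4 + 9
= 128

128


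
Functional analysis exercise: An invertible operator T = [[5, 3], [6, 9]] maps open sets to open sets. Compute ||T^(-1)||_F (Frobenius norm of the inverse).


det(T) = 5*9 - 3*6 = 27
T^(-1) = (1/27) * [[9, -3], [-6, 5]] = [[0.3333, -0.1111], [-0.2222, 0.1852]]
||T^(-1)||_F^2 = 0.3333^2 + (-0.1111)^2 + (-0.2222)^2 + 0.1852^2 = 0.2071
||T^(-1)||_F = sqrt(0.2071) = 0.4551

0.4551


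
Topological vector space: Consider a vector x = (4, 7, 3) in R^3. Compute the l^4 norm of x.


The l^4 norm = (sum |x_i|^4)^(1/4)
Sum of 4th powers = 256 + 2401 + 81 = 2738
||x||_4 = (2738)^(1/4) = 7.2337

7.2337


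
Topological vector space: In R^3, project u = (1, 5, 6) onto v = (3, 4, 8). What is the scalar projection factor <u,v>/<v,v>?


Computing <u,v> = 1*3 + 5*4 + 6*8 = 71
Computing <v,v> = 3^2 + 4^2 + 8^2 = 89
Projection coefficient = 71/89 = 0.7978

0.7978


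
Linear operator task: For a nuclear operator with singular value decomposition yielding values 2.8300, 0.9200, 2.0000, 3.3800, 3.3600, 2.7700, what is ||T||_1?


The nuclear norm is the sum of all singular values.
||T||_1 = 2.8300 + 0.9200 + 2.0000 + 3.3800 + 3.3600 + 2.7700
= 15.2600

15.2600


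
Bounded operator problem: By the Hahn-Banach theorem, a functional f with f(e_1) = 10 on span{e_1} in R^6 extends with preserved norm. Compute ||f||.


The norm of f is given by ||f|| = sup_{||x||=1} |f(x)|.
On span{e_1}, ||e_1|| = 1, so ||f|| = |f(e_1)| / ||e_1||
= |10| / 1 = 10.0000

10.0000


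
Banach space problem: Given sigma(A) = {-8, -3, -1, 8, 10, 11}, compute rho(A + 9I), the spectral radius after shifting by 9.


Spectrum of A + 9I = {1, 6, 8, 17, 19, 20}
Spectral radius = max |lambda| over the shifted spectrum
= max(1, 6, 8, 17, 19, 20) = 20

20


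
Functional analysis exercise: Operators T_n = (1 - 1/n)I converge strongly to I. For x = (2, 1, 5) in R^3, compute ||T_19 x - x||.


T_19 x - x = (1 - 1/19)x - x = -x/19
||x|| = sqrt(30) = 5.4772
||T_19 x - x|| = ||x||/19 = 5.4772/19 = 0.2883

0.2883


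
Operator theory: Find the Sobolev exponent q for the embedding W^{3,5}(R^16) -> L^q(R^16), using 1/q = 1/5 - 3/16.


Using the Sobolev embedding formula: 1/q = 1/p - k/n
1/q = 1/5 - 3/16 = 1/80
q = 1/(1/80) = 80

80.0000


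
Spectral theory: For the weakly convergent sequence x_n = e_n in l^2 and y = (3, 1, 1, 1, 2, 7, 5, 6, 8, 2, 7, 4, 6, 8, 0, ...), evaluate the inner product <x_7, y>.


x_7 = e_7 is the standard basis vector with 1 in position 7.
<x_7, y> = y_7 = 5
As n -> infinity, <x_n, y> -> 0, confirming weak convergence of (x_n) to 0.

5


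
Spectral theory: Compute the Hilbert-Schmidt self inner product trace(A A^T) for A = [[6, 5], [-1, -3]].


trace(A * A^T) = sum of squares of all entries
= 6^2 + 5^2 + (-1)^2 + (-3)^2
= 36 + 25 + 1 + 9
= 71

71


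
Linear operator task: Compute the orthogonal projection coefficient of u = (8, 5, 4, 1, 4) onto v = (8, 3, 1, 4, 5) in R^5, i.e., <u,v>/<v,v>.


Computing <u,v> = 8*8 + 5*3 + 4*1 + 1*4 + 4*5 = 107
Computing <v,v> = 8^2 + 3^2 + 1^2 + 4^2 + 5^2 = 115
Projection coefficient = 107/115 = 0.9304

0.9304


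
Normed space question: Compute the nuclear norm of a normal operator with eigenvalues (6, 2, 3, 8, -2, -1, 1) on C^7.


For a normal operator, singular values equal |eigenvalues|.
Trace norm = sum |lambda_i| = 6 + 2 + 3 + 8 + 2 + 1 + 1
= 23

23


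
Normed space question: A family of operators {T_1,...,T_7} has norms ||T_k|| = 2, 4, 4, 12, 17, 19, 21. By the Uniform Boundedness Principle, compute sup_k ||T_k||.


By the Uniform Boundedness Principle, the supremum of norms is finite.
sup_k ||T_k|| = max(2, 4, 4, 12, 17, 19, 21) = 21

21


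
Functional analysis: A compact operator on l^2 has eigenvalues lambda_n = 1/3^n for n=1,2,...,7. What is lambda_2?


The eigenvalue formula gives lambda_2 = 1/3^2
= 1/9
= 0.1111

0.1111


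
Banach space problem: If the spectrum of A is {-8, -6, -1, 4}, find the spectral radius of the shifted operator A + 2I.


Spectrum of A + 2I = {-6, -4, 1, 6}
Spectral radius = max |lambda| over the shifted spectrum
= max(6, 4, 1, 6) = 6

6


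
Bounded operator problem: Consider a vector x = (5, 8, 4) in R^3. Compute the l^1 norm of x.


The l^1 norm equals the sum of absolute values of all components.
||x||_1 = 5 + 8 + 4
= 17

17.0000


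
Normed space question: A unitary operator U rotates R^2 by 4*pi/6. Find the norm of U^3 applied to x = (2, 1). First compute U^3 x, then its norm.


U is a rotation by theta = 4*pi/6
U^3 = rotation by 3*theta = 12*pi/6 = 0*pi/6 (mod 2*pi)
cos(0*pi/6) = 1.0000, sin(0*pi/6) = 0.0000
U^3 x = (1.0000 * 2 - 0.0000 * 1, 0.0000 * 2 + 1.0000 * 1)
= (2.0000, 1.0000)
||U^3 x|| = sqrt(2.0000^2 + 1.0000^2) = sqrt(5.0000) = 2.2361

2.2361


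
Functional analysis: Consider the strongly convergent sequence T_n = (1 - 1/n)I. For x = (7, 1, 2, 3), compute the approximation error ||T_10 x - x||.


T_10 x - x = (1 - 1/10)x - x = -x/10
||x|| = sqrt(63) = 7.9373
||T_10 x - x|| = ||x||/10 = 7.9373/10 = 0.7937

0.7937


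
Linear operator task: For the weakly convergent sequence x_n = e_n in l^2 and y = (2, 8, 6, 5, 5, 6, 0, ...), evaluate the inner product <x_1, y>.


x_1 = e_1 is the standard basis vector with 1 in position 1.
<x_1, y> = y_1 = 2
As n -> infinity, <x_n, y> -> 0, confirming weak convergence of (x_n) to 0.

2


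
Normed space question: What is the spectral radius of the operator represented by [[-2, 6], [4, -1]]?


For a 2x2 matrix, eigenvalues satisfy lambda^2 - (trace)*lambda + det = 0
trace = -2 + -1 = -3
det = -2*-1 - 6*4 = -22
discriminant = (-3)^2 - 4*(-22) = 97
spectral radius = max |eigenvalue| = 6.4244

6.4244


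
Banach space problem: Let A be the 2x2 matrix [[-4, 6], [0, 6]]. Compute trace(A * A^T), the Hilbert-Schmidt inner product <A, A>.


trace(A * A^T) = sum of squares of all entries
= (-4)^2 + 6^2 + 0^2 + 6^2
= 16 + 36 + 0 + 36
= 88

88


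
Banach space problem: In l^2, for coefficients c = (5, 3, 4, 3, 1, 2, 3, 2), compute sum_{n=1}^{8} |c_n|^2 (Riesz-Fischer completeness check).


sum |c_n|^2 = 5^2 + 3^2 + 4^2 + 3^2 + 1^2 + 2^2 + 3^2 + 2^2
= 25 + 9 + 16 + 9 + 1 + 4 + 9 + 4
= 77

77


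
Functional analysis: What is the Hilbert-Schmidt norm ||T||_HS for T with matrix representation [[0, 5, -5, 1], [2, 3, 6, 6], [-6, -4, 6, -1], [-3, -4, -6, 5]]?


The Hilbert-Schmidt norm is sqrt(sum of squares of all entries).
Sum of squares = 0^2 + 5^2 + (-5)^2 + 1^2 + 2^2 + 3^2 + 6^2 + 6^2 + (-6)^2 + (-4)^2 + 6^2 + (-1)^2 + (-3)^2 + (-4)^2 + (-6)^2 + 5^2
= 0 + 25 + 25 + 1 + 4 + 9 + 36 + 36 + 36 + 16 + 36 + 1 + 9 + 16 + 36 + 25 = 311
||T||_HS = sqrt(311) = 17.6352

17.6352


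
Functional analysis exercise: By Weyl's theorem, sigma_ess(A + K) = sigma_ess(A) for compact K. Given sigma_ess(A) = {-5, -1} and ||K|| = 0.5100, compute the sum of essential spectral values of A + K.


By Weyl's theorem, the essential spectrum is invariant under compact perturbations.
sigma_ess(A + K) = sigma_ess(A) = {-5, -1}
Sum = -5 + -1 = -6

-6


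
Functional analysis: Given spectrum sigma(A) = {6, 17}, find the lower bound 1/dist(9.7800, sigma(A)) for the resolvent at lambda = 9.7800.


dist(9.7800, {6, 17}) = min(|9.7800 - 6|, |9.7800 - 17|)
= min(3.7800, 7.2200) = 3.7800
Resolvent bound = 1/3.7800 = 0.2646

0.2646


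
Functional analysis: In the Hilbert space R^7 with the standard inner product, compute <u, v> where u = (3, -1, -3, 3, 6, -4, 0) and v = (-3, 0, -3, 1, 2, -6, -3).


Computing the standard inner product <u, v> = sum u_i * v_i
= 3*-3 + -1*0 + -3*-3 + 3*1 + 6*2 + -4*-6 + 0*-3
= -9 + 0 + 9 + 3 + 12 + 24 + 0
= 39

39


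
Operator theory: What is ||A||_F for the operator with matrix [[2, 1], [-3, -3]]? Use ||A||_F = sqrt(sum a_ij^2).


||A||_F^2 = sum a_ij^2
= 2^2 + 1^2 + (-3)^2 + (-3)^2
= 4 + 1 + 9 + 9 = 23
||A||_F = sqrt(23) = 4.7958

4.7958


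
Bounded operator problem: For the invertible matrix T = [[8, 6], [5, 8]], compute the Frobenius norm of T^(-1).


det(T) = 8*8 - 6*5 = 34
T^(-1) = (1/34) * [[8, -6], [-5, 8]] = [[0.2353, -0.1765], [-0.1471, 0.2353]]
||T^(-1)||_F^2 = 0.2353^2 + (-0.1765)^2 + (-0.1471)^2 + 0.2353^2 = 0.1635
||T^(-1)||_F = sqrt(0.1635) = 0.4043

0.4043


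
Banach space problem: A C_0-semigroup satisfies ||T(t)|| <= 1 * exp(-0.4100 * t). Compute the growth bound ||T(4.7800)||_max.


||T(4.7800)|| <= 1 * exp(-0.4100 * 4.7800)
= 1 * exp(-1.9598)
= 1 * 0.1409
= 0.1409

0.1409


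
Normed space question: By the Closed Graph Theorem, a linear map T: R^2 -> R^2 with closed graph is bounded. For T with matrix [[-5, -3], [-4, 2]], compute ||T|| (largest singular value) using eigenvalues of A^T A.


A^T A = [[41, 7], [7, 13]]
trace(A^T A) = 54, det(A^T A) = 484
discriminant = 54^2 - 4*484 = 980
Largest eigenvalue of A^T A = (trace + sqrt(disc))/2 = 42.6525
||T|| = sqrt(42.6525) = 6.5309

6.5309


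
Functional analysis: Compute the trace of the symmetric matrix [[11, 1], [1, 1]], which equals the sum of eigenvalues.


For a self-adjoint (symmetric) matrix, the eigenvalues are real.
The sum of eigenvalues equals the trace of the matrix.
trace = 11 + 1 = 12

12


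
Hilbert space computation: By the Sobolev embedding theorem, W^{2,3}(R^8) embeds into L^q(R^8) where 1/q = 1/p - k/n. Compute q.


Using the Sobolev embedding formula: 1/q = 1/p - k/n
1/q = 1/3 - 2/8 = 1/12
q = 1/(1/12) = 12

12.0000


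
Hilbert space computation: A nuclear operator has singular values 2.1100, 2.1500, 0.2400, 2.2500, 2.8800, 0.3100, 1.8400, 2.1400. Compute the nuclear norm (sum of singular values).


The nuclear norm is the sum of all singular values.
||T||_1 = 2.1100 + 2.1500 + 0.2400 + 2.2500 + 2.8800 + 0.3100 + 1.8400 + 2.1400
= 13.9200

13.9200


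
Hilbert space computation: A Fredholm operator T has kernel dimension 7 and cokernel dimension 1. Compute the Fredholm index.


The Fredholm index is defined as ind(T) = dim(ker T) - dim(coker T)
= 7 - 1
= 6

6


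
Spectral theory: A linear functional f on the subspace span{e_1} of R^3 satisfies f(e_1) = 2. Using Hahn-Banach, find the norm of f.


The norm of f is given by ||f|| = sup_{||x||=1} |f(x)|.
On span{e_1}, ||e_1|| = 1, so ||f|| = |f(e_1)| / ||e_1||
= |2| / 1 = 2.0000

2.0000


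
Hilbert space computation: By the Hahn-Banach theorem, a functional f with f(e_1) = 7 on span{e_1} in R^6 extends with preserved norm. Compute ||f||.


The norm of f is given by ||f|| = sup_{||x||=1} |f(x)|.
On span{e_1}, ||e_1|| = 1, so ||f|| = |f(e_1)| / ||e_1||
= |7| / 1 = 7.0000

7.0000


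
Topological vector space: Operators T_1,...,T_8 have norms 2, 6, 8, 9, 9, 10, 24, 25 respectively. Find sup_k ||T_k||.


By the Uniform Boundedness Principle, the supremum of norms is finite.
sup_k ||T_k|| = max(2, 6, 8, 9, 9, 10, 24, 25) = 25

25


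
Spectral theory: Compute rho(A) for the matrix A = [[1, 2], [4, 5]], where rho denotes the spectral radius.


For a 2x2 matrix, eigenvalues satisfy lambda^2 - (trace)*lambda + det = 0
trace = 1 + 5 = 6
det = 1*5 - 2*4 = -3
discriminant = 6^2 - 4*(-3) = 48
spectral radius = max |eigenvalue| = 6.4641

6.4641


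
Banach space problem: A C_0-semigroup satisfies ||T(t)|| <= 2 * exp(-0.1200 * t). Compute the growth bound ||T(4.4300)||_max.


||T(4.4300)|| <= 2 * exp(-0.1200 * 4.4300)
= 2 * exp(-0.5316)
= 2 * 0.5877
= 1.1753

1.1753


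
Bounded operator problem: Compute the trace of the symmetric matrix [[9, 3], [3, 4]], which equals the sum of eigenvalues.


For a self-adjoint (symmetric) matrix, the eigenvalues are real.
The sum of eigenvalues equals the trace of the matrix.
trace = 9 + 4 = 13

13


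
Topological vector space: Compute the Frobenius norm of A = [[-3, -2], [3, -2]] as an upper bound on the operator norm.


||A||_F^2 = sum a_ij^2
= (-3)^2 + (-2)^2 + 3^2 + (-2)^2
= 9 + 4 + 9 + 4 = 26
||A||_F = sqrt(26) = 5.0990

5.0990


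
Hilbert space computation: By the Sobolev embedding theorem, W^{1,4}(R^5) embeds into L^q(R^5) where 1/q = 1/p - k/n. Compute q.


Using the Sobolev embedding formula: 1/q = 1/p - k/n
1/q = 1/4 - 1/5 = 1/20
q = 1/(1/20) = 20

20.0000


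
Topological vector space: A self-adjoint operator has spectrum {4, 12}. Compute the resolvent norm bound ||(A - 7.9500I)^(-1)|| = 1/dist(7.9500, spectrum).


dist(7.9500, {4, 12}) = min(|7.9500 - 4|, |7.9500 - 12|)
= min(3.9500, 4.0500) = 3.9500
Resolvent bound = 1/3.9500 = 0.2532

0.2532


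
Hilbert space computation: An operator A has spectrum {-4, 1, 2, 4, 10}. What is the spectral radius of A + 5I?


Spectrum of A + 5I = {1, 6, 7, 9, 15}
Spectral radius = max |lambda| over the shifted spectrum
= max(1, 6, 7, 9, 15) = 15

15


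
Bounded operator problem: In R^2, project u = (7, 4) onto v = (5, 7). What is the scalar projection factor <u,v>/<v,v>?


Computing <u,v> = 7*5 + 4*7 = 63
Computing <v,v> = 5^2 + 7^2 = 74
Projection coefficient = 63/74 = 0.8514

0.8514


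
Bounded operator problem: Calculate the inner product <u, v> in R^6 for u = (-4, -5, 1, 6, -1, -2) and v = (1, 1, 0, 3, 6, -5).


Computing the standard inner product <u, v> = sum u_i * v_i
= -4*1 + -5*1 + 1*0 + 6*3 + -1*6 + -2*-5
= -4 + -5 + 0 + 18 + -6 + 10
= 13

13


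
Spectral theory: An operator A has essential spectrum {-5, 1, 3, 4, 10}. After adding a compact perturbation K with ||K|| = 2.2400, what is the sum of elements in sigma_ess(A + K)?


By Weyl's theorem, the essential spectrum is invariant under compact perturbations.
sigma_ess(A + K) = sigma_ess(A) = {-5, 1, 3, 4, 10}
Sum = -5 + 1 + 3 + 4 + 10 = 13

13


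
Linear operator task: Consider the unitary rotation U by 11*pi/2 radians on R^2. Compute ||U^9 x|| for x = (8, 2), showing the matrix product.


U is a rotation by theta = 11*pi/2
U^9 = rotation by 9*theta = 99*pi/2 = 3*pi/2 (mod 2*pi)
cos(3*pi/2) = 0.0000, sin(3*pi/2) = -1.0000
U^9 x = (0.0000 * 8 - -1.0000 * 2, -1.0000 * 8 + 0.0000 * 2)
= (2.0000, -8.0000)
||U^9 x|| = sqrt(2.0000^2 + (-8.0000)^2) = sqrt(68.0000) = 8.2462

8.2462


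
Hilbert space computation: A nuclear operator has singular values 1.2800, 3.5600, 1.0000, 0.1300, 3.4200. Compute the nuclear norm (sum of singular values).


The nuclear norm is the sum of all singular values.
||T||_1 = 1.2800 + 3.5600 + 1.0000 + 0.1300 + 3.4200
= 9.3900

9.3900


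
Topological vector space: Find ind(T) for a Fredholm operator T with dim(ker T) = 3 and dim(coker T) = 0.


The Fredholm index is defined as ind(T) = dim(ker T) - dim(coker T)
= 3 - 0
= 3

3


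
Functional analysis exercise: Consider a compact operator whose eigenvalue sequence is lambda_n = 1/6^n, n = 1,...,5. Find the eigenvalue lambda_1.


The eigenvalue formula gives lambda_1 = 1/6^1
= 1/6
= 0.1667

0.1667


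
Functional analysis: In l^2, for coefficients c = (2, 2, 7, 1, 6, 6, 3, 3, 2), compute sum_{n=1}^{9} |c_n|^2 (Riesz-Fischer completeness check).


sum |c_n|^2 = 2^2 + 2^2 + 7^2 + 1^2 + 6^2 + 6^2 + 3^2 + 3^2 + 2^2
= 4 + 4 + 49 + 1 + 36 + 36 + 9 + 9 + 4
= 152

152


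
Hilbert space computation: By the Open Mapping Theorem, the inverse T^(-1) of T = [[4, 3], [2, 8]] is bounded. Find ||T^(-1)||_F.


det(T) = 4*8 - 3*2 = 26
T^(-1) = (1/26) * [[8, -3], [-2, 4]] = [[0.3077, -0.1154], [-0.0769, 0.1538]]
||T^(-1)||_F^2 = 0.3077^2 + (-0.1154)^2 + (-0.0769)^2 + 0.1538^2 = 0.1376
||T^(-1)||_F = sqrt(0.1376) = 0.3709

0.3709


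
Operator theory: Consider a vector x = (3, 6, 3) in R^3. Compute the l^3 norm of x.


The l^3 norm = (sum |x_i|^3)^(1/3)
Sum of 3th powers = 27 + 216 + 27 = 270
||x||_3 = (270)^(1/3) = 6.4633

6.4633


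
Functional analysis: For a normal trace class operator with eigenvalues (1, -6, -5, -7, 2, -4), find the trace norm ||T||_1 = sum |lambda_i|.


For a normal operator, singular values equal |eigenvalues|.
Trace norm = sum |lambda_i| = 1 + 6 + 5 + 7 + 2 + 4
= 25

25


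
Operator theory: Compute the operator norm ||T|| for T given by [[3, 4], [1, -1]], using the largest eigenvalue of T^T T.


A^T A = [[10, 11], [11, 17]]
trace(A^T A) = 27, det(A^T A) = 49
discriminant = 27^2 - 4*49 = 533
Largest eigenvalue of A^T A = (trace + sqrt(disc))/2 = 25.0434
||T|| = sqrt(25.0434) = 5.0043

5.0043


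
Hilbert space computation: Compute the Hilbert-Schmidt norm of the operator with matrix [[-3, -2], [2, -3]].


The Hilbert-Schmidt norm is sqrt(sum of squares of all entries).
Sum of squares = (-3)^2 + (-2)^2 + 2^2 + (-3)^2
= 9 + 4 + 4 + 9 = 26
||T||_HS = sqrt(26) = 5.0990

5.0990


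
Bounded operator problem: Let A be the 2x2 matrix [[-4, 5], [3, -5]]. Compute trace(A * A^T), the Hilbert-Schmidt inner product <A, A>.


trace(A * A^T) = sum of squares of all entries
= (-4)^2 + 5^2 + 3^2 + (-5)^2
= 16 + 25 + 9 + 25
= 75

75


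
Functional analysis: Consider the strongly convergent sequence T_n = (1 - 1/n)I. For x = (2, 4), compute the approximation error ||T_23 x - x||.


T_23 x - x = (1 - 1/23)x - x = -x/23
||x|| = sqrt(20) = 4.4721
||T_23 x - x|| = ||x||/23 = 4.4721/23 = 0.1944

0.1944


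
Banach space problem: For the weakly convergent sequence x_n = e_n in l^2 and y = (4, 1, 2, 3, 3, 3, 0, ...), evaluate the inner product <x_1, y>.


x_1 = e_1 is the standard basis vector with 1 in position 1.
<x_1, y> = y_1 = 4
As n -> infinity, <x_n, y> -> 0, confirming weak convergence of (x_n) to 0.

4


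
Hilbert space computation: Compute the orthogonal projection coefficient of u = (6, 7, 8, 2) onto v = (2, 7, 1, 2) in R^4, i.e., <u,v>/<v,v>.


Computing <u,v> = 6*2 + 7*7 + 8*1 + 2*2 = 73
Computing <v,v> = 2^2 + 7^2 + 1^2 + 2^2 = 58
Projection coefficient = 73/58 = 1.2586

1.2586


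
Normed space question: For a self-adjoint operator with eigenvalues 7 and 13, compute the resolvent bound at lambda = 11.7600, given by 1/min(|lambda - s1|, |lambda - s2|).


dist(11.7600, {7, 13}) = min(|11.7600 - 7|, |11.7600 - 13|)
= min(4.7600, 1.2400) = 1.2400
Resolvent bound = 1/1.2400 = 0.8065

0.8065


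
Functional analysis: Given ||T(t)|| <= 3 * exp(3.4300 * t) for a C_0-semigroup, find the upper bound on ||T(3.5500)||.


||T(3.5500)|| <= 3 * exp(3.4300 * 3.5500)
= 3 * exp(12.1765)
= 3 * 194172.0693
= 582516.2078

582516.2078


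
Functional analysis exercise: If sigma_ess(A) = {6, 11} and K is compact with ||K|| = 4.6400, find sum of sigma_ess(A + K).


By Weyl's theorem, the essential spectrum is invariant under compact perturbations.
sigma_ess(A + K) = sigma_ess(A) = {6, 11}
Sum = 6 + 11 = 17

17


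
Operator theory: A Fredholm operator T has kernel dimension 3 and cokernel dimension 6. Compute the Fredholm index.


The Fredholm index is defined as ind(T) = dim(ker T) - dim(coker T)
= 3 - 6
= -3

-3


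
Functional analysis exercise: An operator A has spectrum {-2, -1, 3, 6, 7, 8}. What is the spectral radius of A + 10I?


Spectrum of A + 10I = {8, 9, 13, 16, 17, 18}
Spectral radius = max |lambda| over the shifted spectrum
= max(8, 9, 13, 16, 17, 18) = 18

18


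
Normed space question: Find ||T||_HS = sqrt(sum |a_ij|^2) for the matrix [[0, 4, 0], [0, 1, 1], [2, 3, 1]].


The Hilbert-Schmidt norm is sqrt(sum of squares of all entries).
Sum of squares = 0^2 + 4^2 + 0^2 + 0^2 + 1^2 + 1^2 + 2^2 + 3^2 + 1^2
= 0 + 16 + 0 + 0 + 1 + 1 + 4 + 9 + 1 = 32
||T||_HS = sqrt(32) = 5.6569

5.6569


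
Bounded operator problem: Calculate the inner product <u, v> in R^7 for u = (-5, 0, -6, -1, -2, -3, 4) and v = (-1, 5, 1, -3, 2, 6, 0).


Computing the standard inner product <u, v> = sum u_i * v_i
= -5*-1 + 0*5 + -6*1 + -1*-3 + -2*2 + -3*6 + 4*0
= 5 + 0 + -6 + 3 + -4 + -18 + 0
= -20

-20


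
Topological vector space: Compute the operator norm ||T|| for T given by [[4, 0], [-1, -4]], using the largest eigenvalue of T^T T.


A^T A = [[17, 4], [4, 16]]
trace(A^T A) = 33, det(A^T A) = 256
discriminant = 33^2 - 4*256 = 65
Largest eigenvalue of A^T A = (trace + sqrt(disc))/2 = 20.5311
||T|| = sqrt(20.5311) = 4.5311

4.5311


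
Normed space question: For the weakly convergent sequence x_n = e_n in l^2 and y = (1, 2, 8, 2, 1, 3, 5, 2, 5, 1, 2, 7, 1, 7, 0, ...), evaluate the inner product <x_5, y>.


x_5 = e_5 is the standard basis vector with 1 in position 5.
<x_5, y> = y_5 = 1
As n -> infinity, <x_n, y> -> 0, confirming weak convergence of (x_n) to 0.

1


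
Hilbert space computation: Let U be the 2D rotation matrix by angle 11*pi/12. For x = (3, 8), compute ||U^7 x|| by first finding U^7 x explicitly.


U is a rotation by theta = 11*pi/12
U^7 = rotation by 7*theta = 77*pi/12 = 5*pi/12 (mod 2*pi)
cos(5*pi/12) = 0.2588, sin(5*pi/12) = 0.9659
U^7 x = (0.2588 * 3 - 0.9659 * 8, 0.9659 * 3 + 0.2588 * 8)
= (-6.9509, 4.9683)
||U^7 x|| = sqrt((-6.9509)^2 + 4.9683^2) = sqrt(73.0000) = 8.5440

8.5440


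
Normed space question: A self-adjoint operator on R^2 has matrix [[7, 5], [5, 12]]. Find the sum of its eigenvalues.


For a self-adjoint (symmetric) matrix, the eigenvalues are real.
The sum of eigenvalues equals the trace of the matrix.
trace = 7 + 12 = 19

19


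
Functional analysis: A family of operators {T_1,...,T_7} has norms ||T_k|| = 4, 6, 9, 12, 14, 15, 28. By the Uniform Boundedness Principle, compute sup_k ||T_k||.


By the Uniform Boundedness Principle, the supremum of norms is finite.
sup_k ||T_k|| = max(4, 6, 9, 12, 14, 15, 28) = 28

28


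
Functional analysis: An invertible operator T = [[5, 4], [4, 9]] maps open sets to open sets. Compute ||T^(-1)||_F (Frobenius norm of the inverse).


det(T) = 5*9 - 4*4 = 29
T^(-1) = (1/29) * [[9, -4], [-4, 5]] = [[0.3103, -0.1379], [-0.1379, 0.1724]]
||T^(-1)||_F^2 = 0.3103^2 + (-0.1379)^2 + (-0.1379)^2 + 0.1724^2 = 0.1641
||T^(-1)||_F = sqrt(0.1641) = 0.4051

0.4051


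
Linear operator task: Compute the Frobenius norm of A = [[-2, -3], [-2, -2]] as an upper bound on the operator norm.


||A||_F^2 = sum a_ij^2
= (-2)^2 + (-3)^2 + (-2)^2 + (-2)^2
= 4 + 9 + 4 + 4 = 21
||A||_F = sqrt(21) = 4.5826

4.5826


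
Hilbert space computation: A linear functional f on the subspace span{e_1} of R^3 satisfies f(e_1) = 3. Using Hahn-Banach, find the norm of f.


The norm of f is given by ||f|| = sup_{||x||=1} |f(x)|.
On span{e_1}, ||e_1|| = 1, so ||f|| = |f(e_1)| / ||e_1||
= |3| / 1 = 3.0000

3.0000


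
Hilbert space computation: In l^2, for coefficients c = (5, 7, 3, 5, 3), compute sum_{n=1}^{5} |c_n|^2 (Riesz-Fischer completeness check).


sum |c_n|^2 = 5^2 + 7^2 + 3^2 + 5^2 + 3^2
= 25 + 49 + 9 + 25 + 9
= 117

117


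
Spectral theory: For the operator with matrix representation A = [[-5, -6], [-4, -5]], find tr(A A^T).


trace(A * A^T) = sum of squares of all entries
= (-5)^2 + (-6)^2 + (-4)^2 + (-5)^2
= 25 + 36 + 16 + 25
= 102

102


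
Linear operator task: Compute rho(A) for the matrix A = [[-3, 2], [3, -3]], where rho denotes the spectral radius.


For a 2x2 matrix, eigenvalues satisfy lambda^2 - (trace)*lambda + det = 0
trace = -3 + -3 = -6
det = -3*-3 - 2*3 = 3
discriminant = (-6)^2 - 4*(3) = 24
spectral radius = max |eigenvalue| = 5.4495

5.4495


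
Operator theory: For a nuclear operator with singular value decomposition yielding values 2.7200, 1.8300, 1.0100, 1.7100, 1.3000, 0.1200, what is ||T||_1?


The nuclear norm is the sum of all singular values.
||T||_1 = 2.7200 + 1.8300 + 1.0100 + 1.7100 + 1.3000 + 0.1200
= 8.6900

8.6900


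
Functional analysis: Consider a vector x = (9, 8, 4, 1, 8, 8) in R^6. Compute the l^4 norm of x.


The l^4 norm = (sum |x_i|^4)^(1/4)
Sum of 4th powers = 6561 + 4096 + 256 + 1 + 4096 + 4096 = 19106
||x||_4 = (19106)^(1/4) = 11.7569

11.7569


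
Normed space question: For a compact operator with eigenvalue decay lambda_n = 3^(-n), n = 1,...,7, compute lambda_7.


The eigenvalue formula gives lambda_7 = 1/3^7
= 1/2187
= 4.5725e-04

4.5725e-04


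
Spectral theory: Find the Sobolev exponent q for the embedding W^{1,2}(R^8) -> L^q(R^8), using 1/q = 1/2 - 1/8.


Using the Sobolev embedding formula: 1/q = 1/p - k/n
1/q = 1/2 - 1/8 = 3/8
q = 1/(3/8) = 8/3 = 2.6667

2.6667


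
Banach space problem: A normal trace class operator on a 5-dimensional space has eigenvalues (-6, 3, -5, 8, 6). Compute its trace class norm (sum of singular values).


For a normal operator, singular values equal |eigenvalues|.
Trace norm = sum |lambda_i| = 6 + 3 + 5 + 8 + 6
= 28

28


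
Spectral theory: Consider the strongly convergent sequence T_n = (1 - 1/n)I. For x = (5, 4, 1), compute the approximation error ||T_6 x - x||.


T_6 x - x = (1 - 1/6)x - x = -x/6
||x|| = sqrt(42) = 6.4807
||T_6 x - x|| = ||x||/6 = 6.4807/6 = 1.0801

1.0801


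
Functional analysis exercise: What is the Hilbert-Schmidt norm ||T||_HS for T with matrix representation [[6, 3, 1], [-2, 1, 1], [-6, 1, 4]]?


The Hilbert-Schmidt norm is sqrt(sum of squares of all entries).
Sum of squares = 6^2 + 3^2 + 1^2 + (-2)^2 + 1^2 + 1^2 + (-6)^2 + 1^2 + 4^2
= 36 + 9 + 1 + 4 + 1 + 1 + 36 + 1 + 16 = 105
||T||_HS = sqrt(105) = 10.2470

10.2470


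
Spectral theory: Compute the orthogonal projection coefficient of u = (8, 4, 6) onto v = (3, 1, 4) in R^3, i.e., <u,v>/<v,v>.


Computing <u,v> = 8*3 + 4*1 + 6*4 = 52
Computing <v,v> = 3^2 + 1^2 + 4^2 = 26
Projection coefficient = 52/26 = 2.0000

2.0000


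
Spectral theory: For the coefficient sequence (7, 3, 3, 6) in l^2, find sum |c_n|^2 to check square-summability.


sum |c_n|^2 = 7^2 + 3^2 + 3^2 + 6^2
= 49 + 9 + 9 + 36
= 103

103


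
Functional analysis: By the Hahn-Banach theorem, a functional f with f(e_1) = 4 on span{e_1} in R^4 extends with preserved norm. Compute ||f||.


The norm of f is given by ||f|| = sup_{||x||=1} |f(x)|.
On span{e_1}, ||e_1|| = 1, so ||f|| = |f(e_1)| / ||e_1||
= |4| / 1 = 4.0000

4.0000


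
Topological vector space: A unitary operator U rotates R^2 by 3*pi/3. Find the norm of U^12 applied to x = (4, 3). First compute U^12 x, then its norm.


U is a rotation by theta = 3*pi/3
U^12 = rotation by 12*theta = 36*pi/3 = 0*pi/3 (mod 2*pi)
cos(0*pi/3) = 1.0000, sin(0*pi/3) = 0.0000
U^12 x = (1.0000 * 4 - 0.0000 * 3, 0.0000 * 4 + 1.0000 * 3)
= (4.0000, 3.0000)
||U^12 x|| = sqrt(4.0000^2 + 3.0000^2) = sqrt(25.0000) = 5.0000

5.0000
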